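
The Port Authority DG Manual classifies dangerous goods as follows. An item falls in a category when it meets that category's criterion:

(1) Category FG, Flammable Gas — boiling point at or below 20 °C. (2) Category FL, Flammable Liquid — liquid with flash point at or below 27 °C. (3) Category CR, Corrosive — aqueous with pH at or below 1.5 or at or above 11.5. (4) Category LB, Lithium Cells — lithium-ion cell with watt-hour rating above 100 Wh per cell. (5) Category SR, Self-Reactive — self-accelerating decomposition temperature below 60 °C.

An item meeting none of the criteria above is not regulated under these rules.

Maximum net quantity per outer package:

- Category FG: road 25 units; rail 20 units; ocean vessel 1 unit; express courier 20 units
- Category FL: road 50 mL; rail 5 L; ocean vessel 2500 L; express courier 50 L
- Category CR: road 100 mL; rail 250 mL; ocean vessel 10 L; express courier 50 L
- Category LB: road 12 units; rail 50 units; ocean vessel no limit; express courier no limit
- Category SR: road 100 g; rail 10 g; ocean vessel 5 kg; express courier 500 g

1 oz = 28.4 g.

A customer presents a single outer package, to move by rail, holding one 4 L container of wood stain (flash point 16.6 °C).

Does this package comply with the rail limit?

The wood stain has flash point 16.6 °C, which is ≤ 27 °C, so it is Category FL (Flammable Liquid).
Category FL quantity: 4 L.
4 L is within the rail limit of 5 L for Category FL.

Yes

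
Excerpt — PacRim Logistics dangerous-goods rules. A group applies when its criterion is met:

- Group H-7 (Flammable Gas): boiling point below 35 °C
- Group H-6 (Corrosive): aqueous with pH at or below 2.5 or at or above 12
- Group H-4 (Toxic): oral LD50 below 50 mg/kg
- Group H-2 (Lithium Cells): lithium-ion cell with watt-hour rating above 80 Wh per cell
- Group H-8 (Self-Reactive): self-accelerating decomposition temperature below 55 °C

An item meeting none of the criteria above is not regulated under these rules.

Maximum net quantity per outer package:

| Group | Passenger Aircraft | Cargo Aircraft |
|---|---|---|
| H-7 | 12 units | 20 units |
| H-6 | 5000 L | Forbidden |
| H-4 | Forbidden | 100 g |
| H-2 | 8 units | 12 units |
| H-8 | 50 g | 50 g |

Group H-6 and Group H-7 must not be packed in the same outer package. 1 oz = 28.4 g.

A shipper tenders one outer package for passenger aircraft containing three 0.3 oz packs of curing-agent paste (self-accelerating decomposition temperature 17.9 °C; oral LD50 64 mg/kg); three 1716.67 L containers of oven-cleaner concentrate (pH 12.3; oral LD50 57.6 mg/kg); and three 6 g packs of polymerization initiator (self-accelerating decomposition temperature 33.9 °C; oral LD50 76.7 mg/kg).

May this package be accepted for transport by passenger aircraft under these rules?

No

With self-accelerating decomposition temperature 17.9 °C (< 55 °C), the curing-agent paste falls in Group H-8.
With pH 12.3 (≥ 12), the oven-cleaner concentrate falls in Group H-6.
Self-accelerating decomposition temperature 33.9 °C meets the Group H-8 criterion (Self-Reactive), so the polymerization initiator is Group H-8.
Total Group H-8: (three 0.3 oz packs = 25.56 g) + (three 6 g packs = 18 g) = 43.56 g.
43.56 g is within the passenger aircraft limit of 50 g for Group H-8.
Group H-6 quantity: three 1716.67 L containers = 5150.01 L.
That exceeds the Group H-6 passenger aircraft limit of 5000 L.
The segregation rule (Group H-6 with Group H-7) does not apply to Group H-8 with Group H-6.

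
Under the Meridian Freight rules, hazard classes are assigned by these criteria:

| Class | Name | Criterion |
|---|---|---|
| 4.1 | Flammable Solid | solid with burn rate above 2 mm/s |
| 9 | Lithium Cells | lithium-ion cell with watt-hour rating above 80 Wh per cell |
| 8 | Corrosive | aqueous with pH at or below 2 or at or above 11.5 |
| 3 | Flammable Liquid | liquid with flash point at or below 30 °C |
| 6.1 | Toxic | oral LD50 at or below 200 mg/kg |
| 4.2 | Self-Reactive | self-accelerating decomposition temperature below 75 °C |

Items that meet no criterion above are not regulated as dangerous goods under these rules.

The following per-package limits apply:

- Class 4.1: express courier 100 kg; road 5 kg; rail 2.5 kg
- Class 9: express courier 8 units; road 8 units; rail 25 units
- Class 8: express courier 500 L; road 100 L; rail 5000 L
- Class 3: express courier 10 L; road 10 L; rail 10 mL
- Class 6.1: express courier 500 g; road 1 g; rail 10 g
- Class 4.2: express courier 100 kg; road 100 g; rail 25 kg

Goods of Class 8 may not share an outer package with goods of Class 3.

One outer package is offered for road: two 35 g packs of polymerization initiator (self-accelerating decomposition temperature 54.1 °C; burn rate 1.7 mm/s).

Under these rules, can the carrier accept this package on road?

Yes

Self-accelerating decomposition temperature 54.1 °C meets the Class 4.2 criterion (Self-Reactive), so the polymerization initiator is Class 4.2.
Class 4.2 quantity: two 35 g packs = 70 g.
70 g is within the road limit of 100 g for Class 4.2.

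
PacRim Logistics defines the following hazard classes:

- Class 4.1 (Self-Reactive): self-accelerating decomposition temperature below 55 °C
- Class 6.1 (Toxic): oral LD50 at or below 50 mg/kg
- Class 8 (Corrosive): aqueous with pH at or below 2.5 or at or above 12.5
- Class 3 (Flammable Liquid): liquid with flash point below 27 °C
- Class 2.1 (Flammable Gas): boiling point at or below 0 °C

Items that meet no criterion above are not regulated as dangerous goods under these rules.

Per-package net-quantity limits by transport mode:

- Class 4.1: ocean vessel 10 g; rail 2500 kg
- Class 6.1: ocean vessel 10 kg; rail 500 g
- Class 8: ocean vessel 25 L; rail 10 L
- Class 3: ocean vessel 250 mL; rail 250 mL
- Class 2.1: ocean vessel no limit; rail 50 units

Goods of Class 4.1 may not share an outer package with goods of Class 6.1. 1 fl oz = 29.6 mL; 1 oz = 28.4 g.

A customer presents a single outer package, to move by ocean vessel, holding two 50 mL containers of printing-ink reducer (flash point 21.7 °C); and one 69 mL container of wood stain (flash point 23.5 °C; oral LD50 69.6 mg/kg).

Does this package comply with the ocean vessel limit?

Yes

Printing-ink reducer: flash point 21.7 °C < 27 °C → Class 3 (Flammable Liquid).
With flash point 23.5 °C (< 27 °C), the wood stain falls in Class 3.
Total Class 3: (two 50 mL containers = 100 mL) + 69 mL = 169 mL.
169 mL ≤ 250 mL (ocean vessel limit, Class 3) — within limit.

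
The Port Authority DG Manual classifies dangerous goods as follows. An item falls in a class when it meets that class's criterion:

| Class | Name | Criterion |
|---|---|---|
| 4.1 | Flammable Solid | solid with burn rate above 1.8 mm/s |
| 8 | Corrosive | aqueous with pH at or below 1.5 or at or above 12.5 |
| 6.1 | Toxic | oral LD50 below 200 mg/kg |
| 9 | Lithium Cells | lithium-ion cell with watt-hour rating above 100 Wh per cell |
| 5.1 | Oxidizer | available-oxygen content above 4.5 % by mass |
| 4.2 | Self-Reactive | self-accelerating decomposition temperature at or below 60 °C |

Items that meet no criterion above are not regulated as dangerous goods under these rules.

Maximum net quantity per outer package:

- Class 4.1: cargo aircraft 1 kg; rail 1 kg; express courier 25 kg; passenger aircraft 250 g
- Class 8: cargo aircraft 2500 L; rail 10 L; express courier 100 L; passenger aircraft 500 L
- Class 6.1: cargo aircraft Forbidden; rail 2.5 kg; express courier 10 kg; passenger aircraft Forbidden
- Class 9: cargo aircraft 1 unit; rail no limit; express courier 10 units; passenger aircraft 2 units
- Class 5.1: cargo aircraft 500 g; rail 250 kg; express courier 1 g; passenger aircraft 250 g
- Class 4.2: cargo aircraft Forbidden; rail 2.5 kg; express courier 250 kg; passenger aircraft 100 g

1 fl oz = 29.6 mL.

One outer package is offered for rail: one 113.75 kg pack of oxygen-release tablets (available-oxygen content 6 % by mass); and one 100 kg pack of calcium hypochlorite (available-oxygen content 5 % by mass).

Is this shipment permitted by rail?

Yes

Available-oxygen content 6 % by mass meets the Class 5.1 criterion (Oxidizer), so the oxygen-release tablets are Class 5.1.
With available-oxygen content 5 % by mass (> 4.5 % by mass), the calcium hypochlorite falls in Class 5.1.
Total Class 5.1: 113.75 kg + 100 kg = 213.75 kg.
213.75 kg is within the rail limit of 250 kg for Class 5.1.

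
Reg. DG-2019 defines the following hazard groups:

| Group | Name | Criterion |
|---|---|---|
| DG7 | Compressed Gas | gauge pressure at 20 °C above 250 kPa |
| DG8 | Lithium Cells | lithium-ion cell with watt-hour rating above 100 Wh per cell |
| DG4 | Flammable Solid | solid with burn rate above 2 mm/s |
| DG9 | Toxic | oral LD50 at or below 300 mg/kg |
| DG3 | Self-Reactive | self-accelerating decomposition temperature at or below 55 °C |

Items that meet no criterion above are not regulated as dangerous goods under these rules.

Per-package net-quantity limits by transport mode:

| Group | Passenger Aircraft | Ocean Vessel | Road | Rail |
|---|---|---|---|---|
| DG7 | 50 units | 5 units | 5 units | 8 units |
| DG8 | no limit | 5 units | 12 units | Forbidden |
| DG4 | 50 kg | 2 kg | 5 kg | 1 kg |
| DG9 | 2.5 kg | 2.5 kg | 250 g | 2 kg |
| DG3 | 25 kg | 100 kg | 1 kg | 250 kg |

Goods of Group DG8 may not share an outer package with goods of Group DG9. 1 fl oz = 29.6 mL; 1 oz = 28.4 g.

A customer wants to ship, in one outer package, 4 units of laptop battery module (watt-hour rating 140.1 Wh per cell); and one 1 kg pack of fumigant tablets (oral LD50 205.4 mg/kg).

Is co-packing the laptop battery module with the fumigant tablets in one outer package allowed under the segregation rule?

Laptop battery module: watt-hour rating 140.1 Wh per cell > 100 Wh per cell → Group DG8 (Lithium Cells).
Fumigant tablets: oral LD50 205.4 mg/kg ≤ 300 mg/kg → Group DG9 (Toxic).
Group DG8 and Group DG9 may not share an outer package.

No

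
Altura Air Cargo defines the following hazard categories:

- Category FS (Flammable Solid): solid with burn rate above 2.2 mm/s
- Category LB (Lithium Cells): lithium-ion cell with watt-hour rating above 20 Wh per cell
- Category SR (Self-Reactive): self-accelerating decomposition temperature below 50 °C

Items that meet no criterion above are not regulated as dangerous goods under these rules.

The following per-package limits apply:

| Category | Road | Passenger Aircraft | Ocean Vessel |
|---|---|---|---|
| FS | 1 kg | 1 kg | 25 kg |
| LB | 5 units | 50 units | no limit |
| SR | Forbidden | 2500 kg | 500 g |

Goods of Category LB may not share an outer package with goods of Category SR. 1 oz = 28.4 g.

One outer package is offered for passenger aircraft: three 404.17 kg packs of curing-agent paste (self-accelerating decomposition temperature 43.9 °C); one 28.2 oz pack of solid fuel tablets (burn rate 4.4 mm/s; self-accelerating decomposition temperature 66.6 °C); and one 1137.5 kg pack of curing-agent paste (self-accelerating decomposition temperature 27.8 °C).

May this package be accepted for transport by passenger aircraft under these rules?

The curing-agent paste has self-accelerating decomposition temperature 43.9 °C, which is < 50 °C, so it is Category SR (Self-Reactive).
Solid fuel tablets: burn rate 4.4 mm/s > 2.2 mm/s → Category FS (Flammable Solid).
With self-accelerating decomposition temperature 27.8 °C (< 50 °C), the curing-agent paste falls in Category SR.
Category FS quantity: one 28.2 oz pack = 800.88 g.
800.88 g is within the passenger aircraft limit of 1 kg for Category FS.
Category SR net quantity: (three 404.17 kg packs = 1212.51 kg) + 1137.5 kg = 2350.01 kg.
2350.01 kg ≤ 2500 kg (passenger aircraft limit, Category SR) — within limit.
The segregation rule (Category LB with Category SR) does not apply to Category FS with Category SR.
Every hazard category is within its passenger aircraft limit and no segregation rule is violated.

Yes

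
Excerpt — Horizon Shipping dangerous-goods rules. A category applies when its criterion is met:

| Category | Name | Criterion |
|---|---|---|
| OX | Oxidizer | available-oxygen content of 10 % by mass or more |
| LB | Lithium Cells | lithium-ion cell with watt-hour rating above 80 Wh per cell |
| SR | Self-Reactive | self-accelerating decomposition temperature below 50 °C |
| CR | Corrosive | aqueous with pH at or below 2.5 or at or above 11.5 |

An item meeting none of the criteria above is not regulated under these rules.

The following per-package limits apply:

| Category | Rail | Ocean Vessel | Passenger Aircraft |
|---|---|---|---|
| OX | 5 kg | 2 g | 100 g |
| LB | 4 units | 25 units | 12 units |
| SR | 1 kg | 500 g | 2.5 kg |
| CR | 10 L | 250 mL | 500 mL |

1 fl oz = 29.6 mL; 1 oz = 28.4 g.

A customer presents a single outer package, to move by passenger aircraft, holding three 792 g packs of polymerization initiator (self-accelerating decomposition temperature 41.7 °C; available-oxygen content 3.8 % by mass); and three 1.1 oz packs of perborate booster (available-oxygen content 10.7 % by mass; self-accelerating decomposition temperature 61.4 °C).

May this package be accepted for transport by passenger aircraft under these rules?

Yes

The polymerization initiator has self-accelerating decomposition temperature 41.7 °C, which is < 50 °C, so it is Category SR (Self-Reactive).
Perborate booster: available-oxygen content 10.7 % by mass ≥ 10 % by mass → Category OX (Oxidizer).
Category SR quantity: three 792 g packs = 2.376 kg.
2.376 kg ≤ 2.5 kg (passenger aircraft limit, Category SR) — within limit.
Category OX quantity: three 1.1 oz packs = 93.72 g.
That is within the Category OX passenger aircraft limit of 100 g.
Every hazard category is within its passenger aircraft limit and no segregation rule is violated.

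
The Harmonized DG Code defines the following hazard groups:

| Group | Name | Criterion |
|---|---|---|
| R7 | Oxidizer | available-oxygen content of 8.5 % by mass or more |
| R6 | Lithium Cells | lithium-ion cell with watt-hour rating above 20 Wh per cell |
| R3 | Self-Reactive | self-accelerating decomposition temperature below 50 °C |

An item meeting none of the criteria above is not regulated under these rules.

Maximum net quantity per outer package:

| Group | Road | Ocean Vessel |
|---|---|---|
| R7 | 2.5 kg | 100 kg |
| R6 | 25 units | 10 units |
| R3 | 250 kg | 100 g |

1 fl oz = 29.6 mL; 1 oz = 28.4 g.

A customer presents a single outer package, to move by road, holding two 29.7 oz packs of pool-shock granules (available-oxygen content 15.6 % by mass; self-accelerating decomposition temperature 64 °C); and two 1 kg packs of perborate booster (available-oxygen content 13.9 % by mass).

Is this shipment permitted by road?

No

Pool-shock granules: available-oxygen content 15.6 % by mass ≥ 8.5 % by mass → Group R7 (Oxidizer).
With available-oxygen content 13.9 % by mass (≥ 8.5 % by mass), the perborate booster falls in Group R7.
Group R7 net quantity: (two 29.7 oz packs = 1686.96 g) + (two 1 kg packs = 2 kg) = 3686.96 g.
That exceeds the Group R7 road limit of 2.5 kg.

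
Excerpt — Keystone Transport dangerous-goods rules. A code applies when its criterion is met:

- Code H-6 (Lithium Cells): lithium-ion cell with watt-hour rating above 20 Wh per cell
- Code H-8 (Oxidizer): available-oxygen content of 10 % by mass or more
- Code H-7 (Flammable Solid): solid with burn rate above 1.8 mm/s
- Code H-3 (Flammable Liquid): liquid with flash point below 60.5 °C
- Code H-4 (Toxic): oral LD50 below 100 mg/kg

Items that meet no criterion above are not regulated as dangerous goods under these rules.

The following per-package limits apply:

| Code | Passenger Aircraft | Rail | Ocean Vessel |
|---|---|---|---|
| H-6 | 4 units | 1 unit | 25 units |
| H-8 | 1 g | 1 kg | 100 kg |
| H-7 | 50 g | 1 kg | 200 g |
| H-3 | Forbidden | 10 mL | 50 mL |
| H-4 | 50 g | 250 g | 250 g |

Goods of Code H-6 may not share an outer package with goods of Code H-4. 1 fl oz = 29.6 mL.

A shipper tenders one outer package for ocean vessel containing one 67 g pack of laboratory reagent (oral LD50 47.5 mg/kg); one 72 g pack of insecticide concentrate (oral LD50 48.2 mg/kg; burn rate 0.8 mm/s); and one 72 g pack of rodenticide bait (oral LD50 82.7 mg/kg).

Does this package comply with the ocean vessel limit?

Yes

The laboratory reagent has oral LD50 47.5 mg/kg, which is < 100 mg/kg, so it is Code H-4 (Toxic).
With oral LD50 48.2 mg/kg (< 100 mg/kg), the insecticide concentrate falls in Code H-4.
Oral LD50 82.7 mg/kg meets the Code H-4 criterion (Toxic), so the rodenticide bait is Code H-4.
Total Code H-4: 67 g + 72 g + 72 g = 211 g.
That is within the Code H-4 ocean vessel limit of 250 g.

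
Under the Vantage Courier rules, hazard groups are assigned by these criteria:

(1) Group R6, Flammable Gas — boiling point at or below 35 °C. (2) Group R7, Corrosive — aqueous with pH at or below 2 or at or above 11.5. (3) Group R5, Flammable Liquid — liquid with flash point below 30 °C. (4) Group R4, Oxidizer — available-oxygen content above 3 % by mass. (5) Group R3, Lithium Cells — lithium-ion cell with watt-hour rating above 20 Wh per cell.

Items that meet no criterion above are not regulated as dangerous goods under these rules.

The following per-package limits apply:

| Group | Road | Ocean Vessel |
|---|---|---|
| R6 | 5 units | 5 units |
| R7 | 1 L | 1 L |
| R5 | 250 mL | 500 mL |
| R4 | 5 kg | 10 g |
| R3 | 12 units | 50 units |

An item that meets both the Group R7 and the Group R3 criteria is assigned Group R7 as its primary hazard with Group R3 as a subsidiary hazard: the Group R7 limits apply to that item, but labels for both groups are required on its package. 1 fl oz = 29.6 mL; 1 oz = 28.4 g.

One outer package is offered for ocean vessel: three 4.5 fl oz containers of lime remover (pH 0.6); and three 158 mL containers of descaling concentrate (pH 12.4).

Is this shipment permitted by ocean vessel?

pH 0.6 meets the Group R7 criterion (Corrosive), so the lime remover is Group R7.
With pH 12.4 (≥ 11.5), the descaling concentrate falls in Group R7.
Total Group R7: (three 4.5 fl oz containers = 399.6 mL) + (three 158 mL containers = 474 mL) = 873.6 mL.
873.6 mL is within the ocean vessel limit of 1 L for Group R7.

Yes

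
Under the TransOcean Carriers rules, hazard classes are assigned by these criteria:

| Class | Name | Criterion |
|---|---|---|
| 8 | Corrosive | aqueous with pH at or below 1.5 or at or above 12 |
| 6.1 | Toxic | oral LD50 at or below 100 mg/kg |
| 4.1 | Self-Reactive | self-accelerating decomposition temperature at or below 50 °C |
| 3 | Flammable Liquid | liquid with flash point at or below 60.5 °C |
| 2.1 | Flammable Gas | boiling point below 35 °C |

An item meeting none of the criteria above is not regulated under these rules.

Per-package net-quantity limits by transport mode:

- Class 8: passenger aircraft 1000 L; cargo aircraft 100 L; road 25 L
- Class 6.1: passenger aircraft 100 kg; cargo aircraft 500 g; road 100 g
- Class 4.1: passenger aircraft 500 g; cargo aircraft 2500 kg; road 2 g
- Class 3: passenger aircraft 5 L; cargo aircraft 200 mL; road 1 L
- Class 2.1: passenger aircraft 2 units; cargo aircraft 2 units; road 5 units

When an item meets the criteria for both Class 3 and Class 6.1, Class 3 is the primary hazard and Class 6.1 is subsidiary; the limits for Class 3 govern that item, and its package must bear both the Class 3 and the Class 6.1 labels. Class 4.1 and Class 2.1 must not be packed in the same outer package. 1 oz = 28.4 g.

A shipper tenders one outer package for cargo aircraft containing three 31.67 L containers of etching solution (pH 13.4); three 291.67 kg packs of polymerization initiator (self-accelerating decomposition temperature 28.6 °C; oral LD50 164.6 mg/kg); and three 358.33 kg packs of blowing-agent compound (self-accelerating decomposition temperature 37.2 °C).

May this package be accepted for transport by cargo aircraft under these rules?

With pH 13.4 (≥ 12), the etching solution falls in Class 8.
The polymerization initiator has self-accelerating decomposition temperature 28.6 °C, which is ≤ 50 °C, so it is Class 4.1 (Self-Reactive).
Blowing-agent compound: self-accelerating decomposition temperature 37.2 °C ≤ 50 °C → Class 4.1 (Self-Reactive).
Total Class 4.1: (three 291.67 kg packs = 875.01 kg) + (three 358.33 kg packs = 1074.99 kg) = 1950 kg.
That is within the Class 4.1 cargo aircraft limit of 2500 kg.
Class 8 quantity: three 31.67 L containers = 95.01 L.
That is within the Class 8 cargo aircraft limit of 100 L.
The segregation rule (Class 4.1 with Class 2.1) does not apply to Class 4.1 with Class 8.
Every hazard class is within its cargo aircraft limit and no segregation rule is violated.

Yes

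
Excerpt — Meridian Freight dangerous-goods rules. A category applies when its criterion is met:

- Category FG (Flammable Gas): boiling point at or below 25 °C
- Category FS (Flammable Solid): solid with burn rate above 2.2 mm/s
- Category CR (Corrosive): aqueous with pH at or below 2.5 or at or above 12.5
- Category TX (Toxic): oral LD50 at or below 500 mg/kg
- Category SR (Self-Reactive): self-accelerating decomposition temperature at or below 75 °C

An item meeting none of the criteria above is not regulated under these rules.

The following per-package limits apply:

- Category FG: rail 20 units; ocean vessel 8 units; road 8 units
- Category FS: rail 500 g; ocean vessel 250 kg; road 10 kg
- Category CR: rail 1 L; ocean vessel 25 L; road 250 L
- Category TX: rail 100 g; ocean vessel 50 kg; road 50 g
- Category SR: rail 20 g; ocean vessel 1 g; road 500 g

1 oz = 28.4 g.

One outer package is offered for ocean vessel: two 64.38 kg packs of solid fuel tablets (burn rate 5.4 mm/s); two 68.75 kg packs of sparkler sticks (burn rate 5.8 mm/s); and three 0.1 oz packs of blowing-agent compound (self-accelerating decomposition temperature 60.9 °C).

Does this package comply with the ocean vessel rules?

No

With burn rate 5.4 mm/s (> 2.2 mm/s), the solid fuel tablets fall in Category FS.
The sparkler sticks have burn rate 5.8 mm/s, which is > 2.2 mm/s, so they are Category FS (Flammable Solid).
With self-accelerating decomposition temperature 60.9 °C (≤ 75 °C), the blowing-agent compound falls in Category SR.
Total Category FS: (two 64.38 kg packs = 128.76 kg) + (two 68.75 kg packs = 137.5 kg) = 266.26 kg.
266.26 kg exceeds the ocean vessel limit of 250 kg for Category FS.
Category SR quantity: three 0.1 oz packs = 8.52 g.
8.52 g > 1 g (ocean vessel limit, Category SR) — over the limit.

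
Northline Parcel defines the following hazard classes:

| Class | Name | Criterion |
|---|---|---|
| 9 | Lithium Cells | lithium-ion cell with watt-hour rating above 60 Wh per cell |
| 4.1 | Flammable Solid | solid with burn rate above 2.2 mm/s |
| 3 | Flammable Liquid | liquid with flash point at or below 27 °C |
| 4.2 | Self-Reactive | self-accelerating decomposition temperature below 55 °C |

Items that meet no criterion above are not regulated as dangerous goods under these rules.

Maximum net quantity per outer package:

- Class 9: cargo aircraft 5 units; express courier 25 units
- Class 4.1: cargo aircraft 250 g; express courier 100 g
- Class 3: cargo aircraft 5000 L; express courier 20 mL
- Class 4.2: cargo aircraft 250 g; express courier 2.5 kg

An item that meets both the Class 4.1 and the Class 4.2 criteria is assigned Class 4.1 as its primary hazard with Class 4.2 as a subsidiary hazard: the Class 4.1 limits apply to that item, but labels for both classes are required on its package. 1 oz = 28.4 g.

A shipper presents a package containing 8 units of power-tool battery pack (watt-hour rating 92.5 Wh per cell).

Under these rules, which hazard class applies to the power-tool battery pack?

Class 9

With watt-hour rating 92.5 Wh per cell (> 60 Wh per cell), the power-tool battery pack falls in Class 9.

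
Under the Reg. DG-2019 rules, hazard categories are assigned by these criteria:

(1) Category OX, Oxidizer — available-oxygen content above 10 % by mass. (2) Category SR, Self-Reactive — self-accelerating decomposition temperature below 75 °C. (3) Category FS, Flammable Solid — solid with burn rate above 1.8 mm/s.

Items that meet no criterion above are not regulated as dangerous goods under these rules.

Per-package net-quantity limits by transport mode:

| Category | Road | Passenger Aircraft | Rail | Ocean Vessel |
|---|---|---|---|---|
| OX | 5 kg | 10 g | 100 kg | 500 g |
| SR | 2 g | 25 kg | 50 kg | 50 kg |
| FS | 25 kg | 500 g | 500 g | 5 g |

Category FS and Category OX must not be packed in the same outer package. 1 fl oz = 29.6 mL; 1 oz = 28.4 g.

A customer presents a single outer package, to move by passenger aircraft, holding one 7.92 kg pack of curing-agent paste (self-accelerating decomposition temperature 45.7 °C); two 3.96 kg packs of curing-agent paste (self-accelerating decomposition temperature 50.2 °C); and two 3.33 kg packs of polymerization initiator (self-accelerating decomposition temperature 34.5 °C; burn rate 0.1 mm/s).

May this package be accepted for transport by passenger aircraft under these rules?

Yes

With self-accelerating decomposition temperature 45.7 °C (< 75 °C), the curing-agent paste falls in Category SR.
Curing-agent paste: self-accelerating decomposition temperature 50.2 °C < 75 °C → Category SR (Self-Reactive).
Self-accelerating decomposition temperature 34.5 °C meets the Category SR criterion (Self-Reactive), so the polymerization initiator is Category SR.
Total Category SR: 7.92 kg + (two 3.96 kg packs = 7.92 kg) + (two 3.33 kg packs = 6.66 kg) = 22.5 kg.
22.5 kg is within the passenger aircraft limit of 25 kg for Category SR.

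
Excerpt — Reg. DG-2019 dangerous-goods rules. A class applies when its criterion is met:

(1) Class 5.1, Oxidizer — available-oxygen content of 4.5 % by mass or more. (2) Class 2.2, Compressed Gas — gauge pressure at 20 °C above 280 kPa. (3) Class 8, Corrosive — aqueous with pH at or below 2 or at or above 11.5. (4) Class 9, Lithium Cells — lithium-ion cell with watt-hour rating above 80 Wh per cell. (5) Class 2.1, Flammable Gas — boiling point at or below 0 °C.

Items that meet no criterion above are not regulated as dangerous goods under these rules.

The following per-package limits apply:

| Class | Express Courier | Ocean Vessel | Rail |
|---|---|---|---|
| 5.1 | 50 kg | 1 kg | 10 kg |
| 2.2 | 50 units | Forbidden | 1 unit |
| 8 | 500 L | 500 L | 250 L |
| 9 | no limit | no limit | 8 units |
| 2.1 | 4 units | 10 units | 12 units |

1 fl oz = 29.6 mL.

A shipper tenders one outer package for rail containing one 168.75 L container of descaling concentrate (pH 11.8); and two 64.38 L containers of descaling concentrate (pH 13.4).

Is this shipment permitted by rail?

No

Descaling concentrate: pH 11.8 ≥ 11.5 → Class 8 (Corrosive).
Descaling concentrate: pH 13.4 ≥ 11.5 → Class 8 (Corrosive).
Class 8 net quantity: 168.75 L + (two 64.38 L containers = 128.76 L) = 297.51 L.
That exceeds the Class 8 rail limit of 250 L.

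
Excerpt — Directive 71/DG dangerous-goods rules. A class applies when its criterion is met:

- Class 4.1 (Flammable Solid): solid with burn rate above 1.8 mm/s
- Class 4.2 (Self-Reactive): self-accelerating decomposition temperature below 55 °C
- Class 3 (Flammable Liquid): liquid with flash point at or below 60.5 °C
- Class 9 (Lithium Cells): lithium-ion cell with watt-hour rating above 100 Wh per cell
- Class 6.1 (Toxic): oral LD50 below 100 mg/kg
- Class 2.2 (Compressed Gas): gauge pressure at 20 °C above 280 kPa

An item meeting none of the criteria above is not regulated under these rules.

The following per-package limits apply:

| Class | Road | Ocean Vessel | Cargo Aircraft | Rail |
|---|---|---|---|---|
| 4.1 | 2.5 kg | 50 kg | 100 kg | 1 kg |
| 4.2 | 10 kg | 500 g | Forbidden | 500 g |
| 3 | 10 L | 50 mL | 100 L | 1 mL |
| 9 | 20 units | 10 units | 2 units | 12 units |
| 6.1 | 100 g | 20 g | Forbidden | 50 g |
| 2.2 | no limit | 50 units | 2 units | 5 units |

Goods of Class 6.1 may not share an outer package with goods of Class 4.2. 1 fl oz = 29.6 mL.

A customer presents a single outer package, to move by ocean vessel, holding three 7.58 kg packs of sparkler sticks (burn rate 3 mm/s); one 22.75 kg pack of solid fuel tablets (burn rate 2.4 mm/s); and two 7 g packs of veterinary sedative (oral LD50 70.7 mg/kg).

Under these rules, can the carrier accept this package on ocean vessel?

Yes

Burn rate 3 mm/s meets the Class 4.1 criterion (Flammable Solid), so the sparkler sticks are Class 4.1.
With burn rate 2.4 mm/s (> 1.8 mm/s), the solid fuel tablets fall in Class 4.1.
Veterinary sedative: oral LD50 70.7 mg/kg < 100 mg/kg → Class 6.1 (Toxic).
Class 6.1 quantity: two 7 g packs = 14 g.
14 g is within the ocean vessel limit of 20 g for Class 6.1.
Class 4.1 net quantity: (three 7.58 kg packs = 22.74 kg) + 22.75 kg = 45.49 kg.
45.49 kg is within the ocean vessel limit of 50 kg for Class 4.1.
The segregation rule (Class 6.1 with Class 4.2) does not apply to Class 6.1 with Class 4.1.
Every hazard class is within its ocean vessel limit and no segregation rule is violated.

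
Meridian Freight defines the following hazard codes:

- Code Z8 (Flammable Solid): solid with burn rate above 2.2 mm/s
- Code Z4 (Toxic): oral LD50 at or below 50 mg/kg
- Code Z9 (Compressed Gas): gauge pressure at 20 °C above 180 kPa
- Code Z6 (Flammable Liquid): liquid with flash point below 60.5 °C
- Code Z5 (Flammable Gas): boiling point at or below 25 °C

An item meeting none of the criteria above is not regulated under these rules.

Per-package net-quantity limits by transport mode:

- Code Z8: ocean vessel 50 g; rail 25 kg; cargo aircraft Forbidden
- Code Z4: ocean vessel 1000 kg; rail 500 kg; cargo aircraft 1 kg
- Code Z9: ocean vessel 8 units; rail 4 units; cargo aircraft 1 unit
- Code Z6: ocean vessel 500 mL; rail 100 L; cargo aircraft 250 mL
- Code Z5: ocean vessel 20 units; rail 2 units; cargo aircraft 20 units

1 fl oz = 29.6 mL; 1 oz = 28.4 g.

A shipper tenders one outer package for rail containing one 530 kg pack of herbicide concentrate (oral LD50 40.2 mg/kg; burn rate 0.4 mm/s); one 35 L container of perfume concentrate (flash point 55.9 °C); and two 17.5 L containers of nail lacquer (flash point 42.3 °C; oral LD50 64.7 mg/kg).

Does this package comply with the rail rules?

No

The herbicide concentrate has oral LD50 40.2 mg/kg, which is ≤ 50 mg/kg, so it is Code Z4 (Toxic).
Flash point 55.9 °C meets the Code Z6 criterion (Flammable Liquid), so the perfume concentrate is Code Z6.
The nail lacquer has flash point 42.3 °C, which is < 60.5 °C, so it is Code Z6 (Flammable Liquid).
Code Z6 net quantity: 35 L + (two 17.5 L containers = 35 L) = 70 L.
70 L is within the rail limit of 100 L for Code Z6.
Code Z4 quantity: 530 kg.
530 kg exceeds the rail limit of 500 kg for Code Z4.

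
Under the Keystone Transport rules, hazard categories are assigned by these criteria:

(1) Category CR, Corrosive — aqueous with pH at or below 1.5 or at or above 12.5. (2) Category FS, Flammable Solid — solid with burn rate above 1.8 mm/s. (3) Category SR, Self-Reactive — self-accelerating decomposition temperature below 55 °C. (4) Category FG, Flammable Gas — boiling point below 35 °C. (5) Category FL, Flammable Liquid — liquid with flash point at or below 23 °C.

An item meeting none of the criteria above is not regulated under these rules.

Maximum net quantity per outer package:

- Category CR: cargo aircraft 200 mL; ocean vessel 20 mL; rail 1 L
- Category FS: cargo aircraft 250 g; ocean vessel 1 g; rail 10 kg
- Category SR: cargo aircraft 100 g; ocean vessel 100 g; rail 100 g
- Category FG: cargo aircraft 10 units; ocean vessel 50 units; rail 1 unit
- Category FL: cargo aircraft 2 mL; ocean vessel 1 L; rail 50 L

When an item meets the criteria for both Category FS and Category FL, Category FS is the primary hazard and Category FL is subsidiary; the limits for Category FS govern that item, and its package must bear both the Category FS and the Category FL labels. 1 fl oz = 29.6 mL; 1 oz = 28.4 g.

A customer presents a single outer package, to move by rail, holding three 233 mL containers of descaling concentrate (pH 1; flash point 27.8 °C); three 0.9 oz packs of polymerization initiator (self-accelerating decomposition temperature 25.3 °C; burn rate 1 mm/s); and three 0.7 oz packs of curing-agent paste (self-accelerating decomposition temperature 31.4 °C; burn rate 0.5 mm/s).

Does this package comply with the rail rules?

pH 1 meets the Category CR criterion (Corrosive), so the descaling concentrate is Category CR.
With self-accelerating decomposition temperature 25.3 °C (< 55 °C), the polymerization initiator falls in Category SR.
Curing-agent paste: self-accelerating decomposition temperature 31.4 °C < 55 °C → Category SR (Self-Reactive).
Total Category SR: (three 0.9 oz packs = 76.68 g) + (three 0.7 oz packs = 59.64 g) = 136.32 g.
136.32 g exceeds the rail limit of 100 g for Category SR.
Category CR quantity: three 233 mL containers = 699 mL.
That is within the Category CR rail limit of 1 L.

No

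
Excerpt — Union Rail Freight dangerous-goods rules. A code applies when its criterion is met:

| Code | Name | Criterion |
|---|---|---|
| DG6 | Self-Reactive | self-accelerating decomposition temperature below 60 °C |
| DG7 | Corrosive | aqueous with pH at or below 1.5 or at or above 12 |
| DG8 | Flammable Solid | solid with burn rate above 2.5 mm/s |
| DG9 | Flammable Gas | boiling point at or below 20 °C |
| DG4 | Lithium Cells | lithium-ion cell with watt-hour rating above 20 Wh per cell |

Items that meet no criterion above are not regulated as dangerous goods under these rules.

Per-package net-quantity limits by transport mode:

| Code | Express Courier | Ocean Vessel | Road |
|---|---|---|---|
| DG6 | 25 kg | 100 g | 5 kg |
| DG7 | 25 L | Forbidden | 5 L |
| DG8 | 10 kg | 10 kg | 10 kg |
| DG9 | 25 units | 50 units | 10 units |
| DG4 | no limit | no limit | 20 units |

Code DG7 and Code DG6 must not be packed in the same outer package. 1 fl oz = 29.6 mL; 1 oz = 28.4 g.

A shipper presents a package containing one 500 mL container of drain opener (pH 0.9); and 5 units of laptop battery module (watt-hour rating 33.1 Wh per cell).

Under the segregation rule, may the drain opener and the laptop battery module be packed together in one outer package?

Yes

The drain opener has pH 0.9, which is ≤ 1.5, so it is Code DG7 (Corrosive).
Laptop battery module: watt-hour rating 33.1 Wh per cell > 20 Wh per cell → Code DG4 (Lithium Cells).
No segregation rule bars Code DG7 with Code DG4.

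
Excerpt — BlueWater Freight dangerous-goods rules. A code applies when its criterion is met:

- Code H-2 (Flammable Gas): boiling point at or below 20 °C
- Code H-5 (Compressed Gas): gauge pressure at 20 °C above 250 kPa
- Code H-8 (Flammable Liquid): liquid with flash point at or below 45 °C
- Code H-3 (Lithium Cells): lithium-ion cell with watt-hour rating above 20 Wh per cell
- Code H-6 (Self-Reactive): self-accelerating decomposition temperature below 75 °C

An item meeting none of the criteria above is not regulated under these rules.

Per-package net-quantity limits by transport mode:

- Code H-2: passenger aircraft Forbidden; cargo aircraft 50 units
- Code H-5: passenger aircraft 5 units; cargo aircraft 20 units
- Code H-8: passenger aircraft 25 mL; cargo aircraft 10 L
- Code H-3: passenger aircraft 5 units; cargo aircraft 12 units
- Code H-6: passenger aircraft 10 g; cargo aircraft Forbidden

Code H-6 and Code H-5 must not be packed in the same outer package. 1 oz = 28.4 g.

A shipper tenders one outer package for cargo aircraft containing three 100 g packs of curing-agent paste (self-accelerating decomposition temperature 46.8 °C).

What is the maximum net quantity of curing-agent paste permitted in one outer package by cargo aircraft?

The curing-agent paste has self-accelerating decomposition temperature 46.8 °C, which is < 75 °C, so it is Code H-6 (Self-Reactive).
The cargo aircraft limit for Code H-6 is Forbidden.

Forbidden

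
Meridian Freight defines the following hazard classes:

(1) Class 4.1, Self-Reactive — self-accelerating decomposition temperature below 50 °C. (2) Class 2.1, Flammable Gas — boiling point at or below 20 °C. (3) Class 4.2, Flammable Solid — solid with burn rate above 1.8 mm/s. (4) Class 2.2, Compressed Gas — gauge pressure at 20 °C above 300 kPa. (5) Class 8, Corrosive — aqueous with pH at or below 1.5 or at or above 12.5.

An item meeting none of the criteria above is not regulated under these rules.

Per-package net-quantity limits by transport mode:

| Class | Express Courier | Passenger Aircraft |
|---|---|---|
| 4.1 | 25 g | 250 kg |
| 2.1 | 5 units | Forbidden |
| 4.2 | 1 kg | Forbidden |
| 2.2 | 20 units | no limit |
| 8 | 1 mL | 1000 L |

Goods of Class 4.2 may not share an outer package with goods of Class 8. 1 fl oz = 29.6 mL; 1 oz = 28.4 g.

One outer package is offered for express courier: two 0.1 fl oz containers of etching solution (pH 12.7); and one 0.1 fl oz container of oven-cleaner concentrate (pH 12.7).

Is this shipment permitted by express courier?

No

With pH 12.7 (≥ 12.5), the etching solution falls in Class 8.
With pH 12.7 (≥ 12.5), the oven-cleaner concentrate falls in Class 8.
Total Class 8: (two 0.1 fl oz containers = 5.92 mL) + (one 0.1 fl oz container = 2.96 mL) = 8.88 mL.
That exceeds the Class 8 express courier limit of 1 mL.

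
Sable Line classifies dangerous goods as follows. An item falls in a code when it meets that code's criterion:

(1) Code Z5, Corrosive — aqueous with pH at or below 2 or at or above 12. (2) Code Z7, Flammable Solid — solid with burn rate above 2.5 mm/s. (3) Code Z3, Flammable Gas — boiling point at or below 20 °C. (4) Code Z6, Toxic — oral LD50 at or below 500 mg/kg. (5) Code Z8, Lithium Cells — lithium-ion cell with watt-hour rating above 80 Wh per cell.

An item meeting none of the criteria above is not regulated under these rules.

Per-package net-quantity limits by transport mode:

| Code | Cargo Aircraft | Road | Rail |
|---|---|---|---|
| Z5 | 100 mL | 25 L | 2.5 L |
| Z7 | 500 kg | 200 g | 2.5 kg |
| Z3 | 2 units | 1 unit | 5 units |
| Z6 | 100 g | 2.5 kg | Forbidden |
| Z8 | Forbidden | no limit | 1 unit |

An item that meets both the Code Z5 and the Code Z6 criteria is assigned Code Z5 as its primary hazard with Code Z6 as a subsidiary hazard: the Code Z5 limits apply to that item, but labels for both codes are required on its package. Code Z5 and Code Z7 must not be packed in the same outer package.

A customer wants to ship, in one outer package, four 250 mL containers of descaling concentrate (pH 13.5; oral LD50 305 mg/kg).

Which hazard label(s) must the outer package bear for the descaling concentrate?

Code Z5 and Z6

Descaling concentrate: pH 13.5 ≥ 12 → Code Z5 (Corrosive).
The descaling concentrate has oral LD50 305 mg/kg, which is ≤ 500 mg/kg, so it is Code Z6 (Toxic).
By the precedence rule Code Z5 is primary and Code Z6 is subsidiary, and that rule requires both labels on the package.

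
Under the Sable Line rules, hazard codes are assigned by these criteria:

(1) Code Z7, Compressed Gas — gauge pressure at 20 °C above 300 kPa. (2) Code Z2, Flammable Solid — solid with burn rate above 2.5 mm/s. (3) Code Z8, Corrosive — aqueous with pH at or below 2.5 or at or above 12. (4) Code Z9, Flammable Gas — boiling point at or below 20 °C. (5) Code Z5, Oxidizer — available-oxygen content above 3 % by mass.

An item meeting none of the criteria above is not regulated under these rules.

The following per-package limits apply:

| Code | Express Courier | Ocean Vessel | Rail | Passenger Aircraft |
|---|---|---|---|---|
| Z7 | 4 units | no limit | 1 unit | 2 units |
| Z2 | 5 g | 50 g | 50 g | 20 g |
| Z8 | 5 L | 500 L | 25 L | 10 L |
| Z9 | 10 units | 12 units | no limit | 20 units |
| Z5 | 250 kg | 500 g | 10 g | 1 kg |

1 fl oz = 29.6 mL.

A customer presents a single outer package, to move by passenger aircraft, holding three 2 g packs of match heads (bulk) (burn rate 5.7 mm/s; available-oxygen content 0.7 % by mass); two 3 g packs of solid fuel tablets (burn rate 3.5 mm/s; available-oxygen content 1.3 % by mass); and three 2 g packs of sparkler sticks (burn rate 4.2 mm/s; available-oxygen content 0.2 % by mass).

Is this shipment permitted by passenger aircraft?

Burn rate 5.7 mm/s meets the Code Z2 criterion (Flammable Solid), so the match heads (bulk) are Code Z2.
Solid fuel tablets: burn rate 3.5 mm/s > 2.5 mm/s → Code Z2 (Flammable Solid).
With burn rate 4.2 mm/s (> 2.5 mm/s), the sparkler sticks fall in Code Z2.
Total Code Z2: (three 2 g packs = 6 g) + (two 3 g packs = 6 g) + (three 2 g packs = 6 g) = 18 g.
That is within the Code Z2 passenger aircraft limit of 20 g.

Yes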